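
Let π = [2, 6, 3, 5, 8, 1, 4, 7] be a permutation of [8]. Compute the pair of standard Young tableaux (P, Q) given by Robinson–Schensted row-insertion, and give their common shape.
P = [1, 3, 4, 7] / [2, 5, 8] / [6];  Q = [1, 2, 4, 5] / [3, 7, 8] / [6];  common shape = (4, 3, 1)

Row-insert the values π_1, π_2, … into P one at a time, bumping the leftmost entry strictly greater than the inserted value down to the next row. The recording tableau Q records, in position (i, j), the step at which that cell was added to P.
  Insert 2 (step 1): P = [2];  Q = [1]
  Insert 6 (step 2): P = [2, 6];  Q = [1, 2]
  Insert 3 (step 3): P = [2, 3] / [6];  Q = [1, 2] / [3]
  Insert 5 (step 4): P = [2, 3, 5] / [6];  Q = [1, 2, 4] / [3]
  Insert 8 (step 5): P = [2, 3, 5, 8] / [6];  Q = [1, 2, 4, 5] / [3]
  Insert 1 (step 6): P = [1, 3, 5, 8] / [2] / [6];  Q = [1, 2, 4, 5] / [3] / [6]
  Insert 4 (step 7): P = [1, 3, 4, 8] / [2, 5] / [6];  Q = [1, 2, 4, 5] / [3, 7] / [6]
  Insert 7 (step 8): P = [1, 3, 4, 7] / [2, 5, 8] / [6];  Q = [1, 2, 4, 5] / [3, 7, 8] / [6]
Final shape: (4, 3, 1).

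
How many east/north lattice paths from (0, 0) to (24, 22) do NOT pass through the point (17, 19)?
Number of paths = 6858671521950

Total paths from (0, 0) to (24, 22): C(46, 24) = 7890371113950. Paths through (17, 19): (paths (0, 0) → (17, 19)) × (paths (17, 19) → (24, 22)) = C(36, 17) · C(10, 7) = 8597496600 · 120 = 1031699592000. Avoidance count = 7890371113950 − 1031699592000 = 6858671521950.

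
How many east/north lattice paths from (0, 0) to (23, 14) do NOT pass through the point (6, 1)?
Number of paths = 5268767850

Total paths from (0, 0) to (23, 14): C(37, 23) = 6107086800. Paths through (6, 1): (paths (0, 0) → (6, 1)) × (paths (6, 1) → (23, 14)) = C(7, 6) · C(30, 17) = 7 · 119759850 = 838318950. Avoidance count = 6107086800 − 838318950 = 5268767850.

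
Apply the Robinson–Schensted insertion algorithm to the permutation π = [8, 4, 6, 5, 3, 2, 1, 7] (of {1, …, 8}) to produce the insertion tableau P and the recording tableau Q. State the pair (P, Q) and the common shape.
P = [1, 5, 7] / [2] / [3] / [4] / [6] / [8];  Q = [1, 3, 8] / [2] / [4] / [5] / [6] / [7];  common shape = (3, 1, 1, 1, 1, 1)

Row-insert the values π_1, π_2, … into P one at a time, bumping the leftmost entry strictly greater than the inserted value down to the next row. The recording tableau Q records, in position (i, j), the step at which that cell was added to P.
  Insert 8 (step 1): P = [8];  Q = [1]
  Insert 4 (step 2): P = [4] / [8];  Q = [1] / [2]
  Insert 6 (step 3): P = [4, 6] / [8];  Q = [1, 3] / [2]
  Insert 5 (step 4): P = [4, 5] / [6] / [8];  Q = [1, 3] / [2] / [4]
  Insert 3 (step 5): P = [3, 5] / [4] / [6] / [8];  Q = [1, 3] / [2] / [4] / [5]
  Insert 2 (step 6): P = [2, 5] / [3] / [4] / [6] / [8];  Q = [1, 3] / [2] / [4] / [5] / [6]
  Insert 1 (step 7): P = [1, 5] / [2] / [3] / [4] / [6] / [8];  Q = [1, 3] / [2] / [4] / [5] / [6] / [7]
  Insert 7 (step 8): P = [1, 5, 7] / [2] / [3] / [4] / [6] / [8];  Q = [1, 3, 8] / [2] / [4] / [5] / [6] / [7]
Final shape: (3, 1, 1, 1, 1, 1).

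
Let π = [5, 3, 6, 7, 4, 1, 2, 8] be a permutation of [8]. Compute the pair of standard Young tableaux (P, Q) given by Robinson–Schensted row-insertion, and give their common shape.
P = [1, 2, 7, 8] / [3, 4] / [5, 6];  Q = [1, 3, 4, 8] / [2, 5] / [6, 7];  common shape = (4, 2, 2)

Row-insert the values π_1, π_2, … into P one at a time, bumping the leftmost entry strictly greater than the inserted value down to the next row. The recording tableau Q records, in position (i, j), the step at which that cell was added to P.
  Insert 5 (step 1): P = [5];  Q = [1]
  Insert 3 (step 2): P = [3] / [5];  Q = [1] / [2]
  Insert 6 (step 3): P = [3, 6] / [5];  Q = [1, 3] / [2]
  Insert 7 (step 4): P = [3, 6, 7] / [5];  Q = [1, 3, 4] / [2]
  Insert 4 (step 5): P = [3, 4, 7] / [5, 6];  Q = [1, 3, 4] / [2, 5]
  Insert 1 (step 6): P = [1, 4, 7] / [3, 6] / [5];  Q = [1, 3, 4] / [2, 5] / [6]
  Insert 2 (step 7): P = [1, 2, 7] / [3, 4] / [5, 6];  Q = [1, 3, 4] / [2, 5] / [6, 7]
  Insert 8 (step 8): P = [1, 2, 7, 8] / [3, 4] / [5, 6];  Q = [1, 3, 4, 8] / [2, 5] / [6, 7]
Final shape: (4, 2, 2).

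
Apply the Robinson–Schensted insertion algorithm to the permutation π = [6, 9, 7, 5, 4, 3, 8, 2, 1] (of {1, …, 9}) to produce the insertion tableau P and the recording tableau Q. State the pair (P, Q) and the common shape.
P = [1, 7, 8] / [2] / [3] / [4] / [5] / [6] / [9];  Q = [1, 2, 7] / [3] / [4] / [5] / [6] / [8] / [9];  common shape = (3, 1, 1, 1, 1, 1, 1)

Row-insert the values π_1, π_2, … into P one at a time, bumping the leftmost entry strictly greater than the inserted value down to the next row. The recording tableau Q records, in position (i, j), the step at which that cell was added to P.
  Insert 6 (step 1): P = [6];  Q = [1]
  Insert 9 (step 2): P = [6, 9];  Q = [1, 2]
  Insert 7 (step 3): P = [6, 7] / [9];  Q = [1, 2] / [3]
  Insert 5 (step 4): P = [5, 7] / [6] / [9];  Q = [1, 2] / [3] / [4]
  Insert 4 (step 5): P = [4, 7] / [5] / [6] / [9];  Q = [1, 2] / [3] / [4] / [5]
  Insert 3 (step 6): P = [3, 7] / [4] / [5] / [6] / [9];  Q = [1, 2] / [3] / [4] / [5] / [6]
  Insert 8 (step 7): P = [3, 7, 8] / [4] / [5] / [6] / [9];  Q = [1, 2, 7] / [3] / [4] / [5] / [6]
  Insert 2 (step 8): P = [2, 7, 8] / [3] / [4] / [5] / [6] / [9];  Q = [1, 2, 7] / [3] / [4] / [5] / [6] / [8]
  Insert 1 (step 9): P = [1, 7, 8] / [2] / [3] / [4] / [5] / [6] / [9];  Q = [1, 2, 7] / [3] / [4] / [5] / [6] / [8] / [9]
Final shape: (3, 1, 1, 1, 1, 1, 1).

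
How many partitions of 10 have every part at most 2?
p(10, parts ≤ 2) = 6

Partitions of 10 with all parts ≤ 2: 2+2+2+2+2, 2+2+2+2+1+1, 2+2+2+1+1+1+1, 2+2+1+1+1+1+1+1, 2+1+1+1+1+1+1+1+1, 1+1+1+1+1+1+1+1+1+1. Count = 6.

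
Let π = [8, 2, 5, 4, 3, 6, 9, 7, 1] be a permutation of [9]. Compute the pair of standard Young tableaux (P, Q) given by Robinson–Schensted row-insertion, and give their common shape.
P = [1, 3, 6, 7] / [2, 9] / [4] / [5] / [8];  Q = [1, 3, 6, 7] / [2, 8] / [4] / [5] / [9];  common shape = (4, 2, 1, 1, 1)

Row-insert the values π_1, π_2, … into P one at a time, bumping the leftmost entry strictly greater than the inserted value down to the next row. The recording tableau Q records, in position (i, j), the step at which that cell was added to P.
  Insert 8 (step 1): P = [8];  Q = [1]
  Insert 2 (step 2): P = [2] / [8];  Q = [1] / [2]
  Insert 5 (step 3): P = [2, 5] / [8];  Q = [1, 3] / [2]
  Insert 4 (step 4): P = [2, 4] / [5] / [8];  Q = [1, 3] / [2] / [4]
  Insert 3 (step 5): P = [2, 3] / [4] / [5] / [8];  Q = [1, 3] / [2] / [4] / [5]
  Insert 6 (step 6): P = [2, 3, 6] / [4] / [5] / [8];  Q = [1, 3, 6] / [2] / [4] / [5]
  Insert 9 (step 7): P = [2, 3, 6, 9] / [4] / [5] / [8];  Q = [1, 3, 6, 7] / [2] / [4] / [5]
  Insert 7 (step 8): P = [2, 3, 6, 7] / [4, 9] / [5] / [8];  Q = [1, 3, 6, 7] / [2, 8] / [4] / [5]
  Insert 1 (step 9): P = [1, 3, 6, 7] / [2, 9] / [4] / [5] / [8];  Q = [1, 3, 6, 7] / [2, 8] / [4] / [5] / [9]
Final shape: (4, 2, 1, 1, 1).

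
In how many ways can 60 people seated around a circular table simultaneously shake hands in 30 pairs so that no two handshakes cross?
C_30 = 3814986502092304

These noncrossing handshakes are counted by the Catalan number C_n = (1/(n + 1)) · C(2n, n). For n = 30: C_30 = (1/31) · C(60, 30) = 118264581564861424/31 = 3814986502092304.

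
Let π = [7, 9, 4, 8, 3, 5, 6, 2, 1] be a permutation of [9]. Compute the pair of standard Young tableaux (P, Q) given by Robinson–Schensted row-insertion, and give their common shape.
P = [1, 5, 6] / [2, 8] / [3, 9] / [4] / [7];  Q = [1, 2, 7] / [3, 4] / [5, 6] / [8] / [9];  common shape = (3, 2, 2, 1, 1)

Row-insert the values π_1, π_2, … into P one at a time, bumping the leftmost entry strictly greater than the inserted value down to the next row. The recording tableau Q records, in position (i, j), the step at which that cell was added to P.
  Insert 7 (step 1): P = [7];  Q = [1]
  Insert 9 (step 2): P = [7, 9];  Q = [1, 2]
  Insert 4 (step 3): P = [4, 9] / [7];  Q = [1, 2] / [3]
  Insert 8 (step 4): P = [4, 8] / [7, 9];  Q = [1, 2] / [3, 4]
  Insert 3 (step 5): P = [3, 8] / [4, 9] / [7];  Q = [1, 2] / [3, 4] / [5]
  Insert 5 (step 6): P = [3, 5] / [4, 8] / [7, 9];  Q = [1, 2] / [3, 4] / [5, 6]
  Insert 6 (step 7): P = [3, 5, 6] / [4, 8] / [7, 9];  Q = [1, 2, 7] / [3, 4] / [5, 6]
  Insert 2 (step 8): P = [2, 5, 6] / [3, 8] / [4, 9] / [7];  Q = [1, 2, 7] / [3, 4] / [5, 6] / [8]
  Insert 1 (step 9): P = [1, 5, 6] / [2, 8] / [3, 9] / [4] / [7];  Q = [1, 2, 7] / [3, 4] / [5, 6] / [8] / [9]
Final shape: (3, 2, 2, 1, 1).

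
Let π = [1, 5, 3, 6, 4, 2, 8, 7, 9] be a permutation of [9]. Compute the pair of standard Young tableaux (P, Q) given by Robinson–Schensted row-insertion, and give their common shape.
P = [1, 2, 4, 7, 9] / [3, 6, 8] / [5];  Q = [1, 2, 4, 7, 9] / [3, 5, 8] / [6];  common shape = (5, 3, 1)

Row-insert the values π_1, π_2, … into P one at a time, bumping the leftmost entry strictly greater than the inserted value down to the next row. The recording tableau Q records, in position (i, j), the step at which that cell was added to P.
  Insert 1 (step 1): P = [1];  Q = [1]
  Insert 5 (step 2): P = [1, 5];  Q = [1, 2]
  Insert 3 (step 3): P = [1, 3] / [5];  Q = [1, 2] / [3]
  Insert 6 (step 4): P = [1, 3, 6] / [5];  Q = [1, 2, 4] / [3]
  Insert 4 (step 5): P = [1, 3, 4] / [5, 6];  Q = [1, 2, 4] / [3, 5]
  Insert 2 (step 6): P = [1, 2, 4] / [3, 6] / [5];  Q = [1, 2, 4] / [3, 5] / [6]
  Insert 8 (step 7): P = [1, 2, 4, 8] / [3, 6] / [5];  Q = [1, 2, 4, 7] / [3, 5] / [6]
  Insert 7 (step 8): P = [1, 2, 4, 7] / [3, 6, 8] / [5];  Q = [1, 2, 4, 7] / [3, 5, 8] / [6]
  Insert 9 (step 9): P = [1, 2, 4, 7, 9] / [3, 6, 8] / [5];  Q = [1, 2, 4, 7, 9] / [3, 5, 8] / [6]
Final shape: (5, 3, 1).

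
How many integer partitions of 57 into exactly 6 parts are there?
p(57, 6 parts) = 9975

Partitions of n into exactly k parts are in bijection with partitions of n − k into at most k parts (subtract 1 from each part). So p(57, exactly 6) = p(51, parts ≤ 6). Computing via the recurrence p(m, j) = p(m, j−1) + p(m−j, j) gives 9975.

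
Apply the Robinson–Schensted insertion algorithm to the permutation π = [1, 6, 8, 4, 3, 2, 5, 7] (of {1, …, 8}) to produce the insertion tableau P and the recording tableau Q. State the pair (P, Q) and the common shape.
P = [1, 2, 5, 7] / [3, 8] / [4] / [6];  Q = [1, 2, 3, 8] / [4, 7] / [5] / [6];  common shape = (4, 2, 1, 1)

Row-insert the values π_1, π_2, … into P one at a time, bumping the leftmost entry strictly greater than the inserted value down to the next row. The recording tableau Q records, in position (i, j), the step at which that cell was added to P.
  Insert 1 (step 1): P = [1];  Q = [1]
  Insert 6 (step 2): P = [1, 6];  Q = [1, 2]
  Insert 8 (step 3): P = [1, 6, 8];  Q = [1, 2, 3]
  Insert 4 (step 4): P = [1, 4, 8] / [6];  Q = [1, 2, 3] / [4]
  Insert 3 (step 5): P = [1, 3, 8] / [4] / [6];  Q = [1, 2, 3] / [4] / [5]
  Insert 2 (step 6): P = [1, 2, 8] / [3] / [4] / [6];  Q = [1, 2, 3] / [4] / [5] / [6]
  Insert 5 (step 7): P = [1, 2, 5] / [3, 8] / [4] / [6];  Q = [1, 2, 3] / [4, 7] / [5] / [6]
  Insert 7 (step 8): P = [1, 2, 5, 7] / [3, 8] / [4] / [6];  Q = [1, 2, 3, 8] / [4, 7] / [5] / [6]
Final shape: (4, 2, 1, 1).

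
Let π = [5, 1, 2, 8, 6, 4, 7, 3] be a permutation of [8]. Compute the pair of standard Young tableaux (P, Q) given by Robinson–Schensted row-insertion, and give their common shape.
P = [1, 2, 3, 7] / [4, 6] / [5] / [8];  Q = [1, 3, 4, 7] / [2, 5] / [6] / [8];  common shape = (4, 2, 1, 1)

Row-insert the values π_1, π_2, … into P one at a time, bumping the leftmost entry strictly greater than the inserted value down to the next row. The recording tableau Q records, in position (i, j), the step at which that cell was added to P.
  Insert 5 (step 1): P = [5];  Q = [1]
  Insert 1 (step 2): P = [1] / [5];  Q = [1] / [2]
  Insert 2 (step 3): P = [1, 2] / [5];  Q = [1, 3] / [2]
  Insert 8 (step 4): P = [1, 2, 8] / [5];  Q = [1, 3, 4] / [2]
  Insert 6 (step 5): P = [1, 2, 6] / [5, 8];  Q = [1, 3, 4] / [2, 5]
  Insert 4 (step 6): P = [1, 2, 4] / [5, 6] / [8];  Q = [1, 3, 4] / [2, 5] / [6]
  Insert 7 (step 7): P = [1, 2, 4, 7] / [5, 6] / [8];  Q = [1, 3, 4, 7] / [2, 5] / [6]
  Insert 3 (step 8): P = [1, 2, 3, 7] / [4, 6] / [5] / [8];  Q = [1, 3, 4, 7] / [2, 5] / [6] / [8]
Final shape: (4, 2, 1, 1).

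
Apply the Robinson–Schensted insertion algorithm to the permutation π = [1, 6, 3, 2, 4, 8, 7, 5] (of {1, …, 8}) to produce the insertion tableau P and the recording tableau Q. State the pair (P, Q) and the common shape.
P = [1, 2, 4, 5] / [3, 7] / [6, 8];  Q = [1, 2, 5, 6] / [3, 7] / [4, 8];  common shape = (4, 2, 2)

Row-insert the values π_1, π_2, … into P one at a time, bumping the leftmost entry strictly greater than the inserted value down to the next row. The recording tableau Q records, in position (i, j), the step at which that cell was added to P.
  Insert 1 (step 1): P = [1];  Q = [1]
  Insert 6 (step 2): P = [1, 6];  Q = [1, 2]
  Insert 3 (step 3): P = [1, 3] / [6];  Q = [1, 2] / [3]
  Insert 2 (step 4): P = [1, 2] / [3] / [6];  Q = [1, 2] / [3] / [4]
  Insert 4 (step 5): P = [1, 2, 4] / [3] / [6];  Q = [1, 2, 5] / [3] / [4]
  Insert 8 (step 6): P = [1, 2, 4, 8] / [3] / [6];  Q = [1, 2, 5, 6] / [3] / [4]
  Insert 7 (step 7): P = [1, 2, 4, 7] / [3, 8] / [6];  Q = [1, 2, 5, 6] / [3, 7] / [4]
  Insert 5 (step 8): P = [1, 2, 4, 5] / [3, 7] / [6, 8];  Q = [1, 2, 5, 6] / [3, 7] / [4, 8]
Final shape: (4, 2, 2).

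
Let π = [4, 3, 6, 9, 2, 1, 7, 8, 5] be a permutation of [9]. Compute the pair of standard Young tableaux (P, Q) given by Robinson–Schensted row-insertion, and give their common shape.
P = [1, 5, 7, 8] / [2, 6] / [3, 9] / [4];  Q = [1, 3, 4, 8] / [2, 7] / [5, 9] / [6];  common shape = (4, 2, 2, 1)

Row-insert the values π_1, π_2, … into P one at a time, bumping the leftmost entry strictly greater than the inserted value down to the next row. The recording tableau Q records, in position (i, j), the step at which that cell was added to P.
  Insert 4 (step 1): P = [4];  Q = [1]
  Insert 3 (step 2): P = [3] / [4];  Q = [1] / [2]
  Insert 6 (step 3): P = [3, 6] / [4];  Q = [1, 3] / [2]
  Insert 9 (step 4): P = [3, 6, 9] / [4];  Q = [1, 3, 4] / [2]
  Insert 2 (step 5): P = [2, 6, 9] / [3] / [4];  Q = [1, 3, 4] / [2] / [5]
  Insert 1 (step 6): P = [1, 6, 9] / [2] / [3] / [4];  Q = [1, 3, 4] / [2] / [5] / [6]
  Insert 7 (step 7): P = [1, 6, 7] / [2, 9] / [3] / [4];  Q = [1, 3, 4] / [2, 7] / [5] / [6]
  Insert 8 (step 8): P = [1, 6, 7, 8] / [2, 9] / [3] / [4];  Q = [1, 3, 4, 8] / [2, 7] / [5] / [6]
  Insert 5 (step 9): P = [1, 5, 7, 8] / [2, 6] / [3, 9] / [4];  Q = [1, 3, 4, 8] / [2, 7] / [5, 9] / [6]
Final shape: (4, 2, 2, 1).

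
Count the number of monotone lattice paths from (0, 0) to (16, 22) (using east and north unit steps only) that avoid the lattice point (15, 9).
Number of paths = 22221669374

Total paths from (0, 0) to (16, 22): C(38, 16) = 22239974430. Paths through (15, 9): (paths (0, 0) → (15, 9)) × (paths (15, 9) → (16, 22)) = C(24, 15) · C(14, 1) = 1307504 · 14 = 18305056. Avoidance count = 22239974430 − 18305056 = 22221669374.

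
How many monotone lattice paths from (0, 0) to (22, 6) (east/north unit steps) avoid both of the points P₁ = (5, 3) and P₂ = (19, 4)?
Number of paths = 232750

Inclusion–exclusion. Total paths: C(28, 22) = 376740. Through P₁: C(8, 5)·C(20, 17) = 63840. Through P₂: C(23, 19)·C(5, 3) = 88550. Since P₁ is strictly southwest of P₂, a monotone path through both must visit P₁ then P₂; paths through both = C(8, 5)·C(15, 14)·C(5, 3) = 8400. Avoid both = 376740 − 63840 − 88550 + 8400 = 232750.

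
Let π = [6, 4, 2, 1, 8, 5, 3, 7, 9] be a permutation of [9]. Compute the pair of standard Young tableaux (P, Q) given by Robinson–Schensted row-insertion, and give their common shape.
P = [1, 3, 7, 9] / [2, 5] / [4, 8] / [6];  Q = [1, 5, 8, 9] / [2, 6] / [3, 7] / [4];  common shape = (4, 2, 2, 1)

Row-insert the values π_1, π_2, … into P one at a time, bumping the leftmost entry strictly greater than the inserted value down to the next row. The recording tableau Q records, in position (i, j), the step at which that cell was added to P.
  Insert 6 (step 1): P = [6];  Q = [1]
  Insert 4 (step 2): P = [4] / [6];  Q = [1] / [2]
  Insert 2 (step 3): P = [2] / [4] / [6];  Q = [1] / [2] / [3]
  Insert 1 (step 4): P = [1] / [2] / [4] / [6];  Q = [1] / [2] / [3] / [4]
  Insert 8 (step 5): P = [1, 8] / [2] / [4] / [6];  Q = [1, 5] / [2] / [3] / [4]
  Insert 5 (step 6): P = [1, 5] / [2, 8] / [4] / [6];  Q = [1, 5] / [2, 6] / [3] / [4]
  Insert 3 (step 7): P = [1, 3] / [2, 5] / [4, 8] / [6];  Q = [1, 5] / [2, 6] / [3, 7] / [4]
  Insert 7 (step 8): P = [1, 3, 7] / [2, 5] / [4, 8] / [6];  Q = [1, 5, 8] / [2, 6] / [3, 7] / [4]
  Insert 9 (step 9): P = [1, 3, 7, 9] / [2, 5] / [4, 8] / [6];  Q = [1, 5, 8, 9] / [2, 6] / [3, 7] / [4]
Final shape: (4, 2, 2, 1).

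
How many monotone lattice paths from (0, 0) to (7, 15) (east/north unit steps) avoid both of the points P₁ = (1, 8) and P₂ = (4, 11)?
Number of paths = 113625

Inclusion–exclusion. Total paths: C(22, 7) = 170544. Through P₁: C(9, 1)·C(13, 6) = 15444. Through P₂: C(15, 4)·C(7, 3) = 47775. Since P₁ is strictly southwest of P₂, a monotone path through both must visit P₁ then P₂; paths through both = C(9, 1)·C(6, 3)·C(7, 3) = 6300. Avoid both = 170544 − 15444 − 47775 + 6300 = 113625.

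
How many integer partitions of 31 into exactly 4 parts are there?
p(31, 4 parts) = 225

Partitions of n into exactly k parts are in bijection with partitions of n − k into at most k parts (subtract 1 from each part). So p(31, exactly 4) = p(27, parts ≤ 4). Computing via the recurrence p(m, j) = p(m, j−1) + p(m−j, j) gives 225.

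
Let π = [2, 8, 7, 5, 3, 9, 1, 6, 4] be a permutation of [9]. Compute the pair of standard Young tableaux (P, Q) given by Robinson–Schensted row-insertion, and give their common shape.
P = [1, 3, 4] / [2, 6] / [5, 9] / [7] / [8];  Q = [1, 2, 6] / [3, 8] / [4, 9] / [5] / [7];  common shape = (3, 2, 2, 1, 1)

Row-insert the values π_1, π_2, … into P one at a time, bumping the leftmost entry strictly greater than the inserted value down to the next row. The recording tableau Q records, in position (i, j), the step at which that cell was added to P.
  Insert 2 (step 1): P = [2];  Q = [1]
  Insert 8 (step 2): P = [2, 8];  Q = [1, 2]
  Insert 7 (step 3): P = [2, 7] / [8];  Q = [1, 2] / [3]
  Insert 5 (step 4): P = [2, 5] / [7] / [8];  Q = [1, 2] / [3] / [4]
  Insert 3 (step 5): P = [2, 3] / [5] / [7] / [8];  Q = [1, 2] / [3] / [4] / [5]
  Insert 9 (step 6): P = [2, 3, 9] / [5] / [7] / [8];  Q = [1, 2, 6] / [3] / [4] / [5]
  Insert 1 (step 7): P = [1, 3, 9] / [2] / [5] / [7] / [8];  Q = [1, 2, 6] / [3] / [4] / [5] / [7]
  Insert 6 (step 8): P = [1, 3, 6] / [2, 9] / [5] / [7] / [8];  Q = [1, 2, 6] / [3, 8] / [4] / [5] / [7]
  Insert 4 (step 9): P = [1, 3, 4] / [2, 6] / [5, 9] / [7] / [8];  Q = [1, 2, 6] / [3, 8] / [4, 9] / [5] / [7]
Final shape: (3, 2, 2, 1, 1).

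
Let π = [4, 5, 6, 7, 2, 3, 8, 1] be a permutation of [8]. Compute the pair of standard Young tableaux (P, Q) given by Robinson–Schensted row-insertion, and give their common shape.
P = [1, 3, 6, 7, 8] / [2, 5] / [4];  Q = [1, 2, 3, 4, 7] / [5, 6] / [8];  common shape = (5, 2, 1)

Row-insert the values π_1, π_2, … into P one at a time, bumping the leftmost entry strictly greater than the inserted value down to the next row. The recording tableau Q records, in position (i, j), the step at which that cell was added to P.
  Insert 4 (step 1): P = [4];  Q = [1]
  Insert 5 (step 2): P = [4, 5];  Q = [1, 2]
  Insert 6 (step 3): P = [4, 5, 6];  Q = [1, 2, 3]
  Insert 7 (step 4): P = [4, 5, 6, 7];  Q = [1, 2, 3, 4]
  Insert 2 (step 5): P = [2, 5, 6, 7] / [4];  Q = [1, 2, 3, 4] / [5]
  Insert 3 (step 6): P = [2, 3, 6, 7] / [4, 5];  Q = [1, 2, 3, 4] / [5, 6]
  Insert 8 (step 7): P = [2, 3, 6, 7, 8] / [4, 5];  Q = [1, 2, 3, 4, 7] / [5, 6]
  Insert 1 (step 8): P = [1, 3, 6, 7, 8] / [2, 5] / [4];  Q = [1, 2, 3, 4, 7] / [5, 6] / [8]
Final shape: (5, 2, 1).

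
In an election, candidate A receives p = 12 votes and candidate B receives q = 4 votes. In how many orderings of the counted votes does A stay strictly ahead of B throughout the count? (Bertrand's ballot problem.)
Strict-lead orderings = 910

Total orderings of the 16 votes with 12 for A: C(16, 12) = 1820. By the Bertrand ballot formula (Cycle Lemma / reflection principle), the number of orderings in which A is strictly ahead of B throughout is (p − q)/(p + q) · C(p + q, p) = (12 − 4)/(12 + 4) · 1820 = 910.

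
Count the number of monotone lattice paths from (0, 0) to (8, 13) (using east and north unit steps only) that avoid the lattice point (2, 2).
Number of paths = 129234

Total paths from (0, 0) to (8, 13): C(21, 8) = 203490. Paths through (2, 2): (paths (0, 0) → (2, 2)) × (paths (2, 2) → (8, 13)) = C(4, 2) · C(17, 6) = 6 · 12376 = 74256. Avoidance count = 203490 − 74256 = 129234.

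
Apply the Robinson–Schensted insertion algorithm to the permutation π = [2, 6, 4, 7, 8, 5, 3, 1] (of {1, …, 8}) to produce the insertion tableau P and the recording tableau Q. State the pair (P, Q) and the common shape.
P = [1, 3, 5, 8] / [2, 7] / [4] / [6];  Q = [1, 2, 4, 5] / [3, 6] / [7] / [8];  common shape = (4, 2, 1, 1)

Row-insert the values π_1, π_2, … into P one at a time, bumping the leftmost entry strictly greater than the inserted value down to the next row. The recording tableau Q records, in position (i, j), the step at which that cell was added to P.
  Insert 2 (step 1): P = [2];  Q = [1]
  Insert 6 (step 2): P = [2, 6];  Q = [1, 2]
  Insert 4 (step 3): P = [2, 4] / [6];  Q = [1, 2] / [3]
  Insert 7 (step 4): P = [2, 4, 7] / [6];  Q = [1, 2, 4] / [3]
  Insert 8 (step 5): P = [2, 4, 7, 8] / [6];  Q = [1, 2, 4, 5] / [3]
  Insert 5 (step 6): P = [2, 4, 5, 8] / [6, 7];  Q = [1, 2, 4, 5] / [3, 6]
  Insert 3 (step 7): P = [2, 3, 5, 8] / [4, 7] / [6];  Q = [1, 2, 4, 5] / [3, 6] / [7]
  Insert 1 (step 8): P = [1, 3, 5, 8] / [2, 7] / [4] / [6];  Q = [1, 2, 4, 5] / [3, 6] / [7] / [8]
Final shape: (4, 2, 1, 1).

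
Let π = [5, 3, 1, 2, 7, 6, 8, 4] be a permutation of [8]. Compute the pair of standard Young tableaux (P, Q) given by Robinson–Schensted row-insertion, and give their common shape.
P = [1, 2, 4, 8] / [3, 6] / [5, 7];  Q = [1, 4, 5, 7] / [2, 6] / [3, 8];  common shape = (4, 2, 2)

Row-insert the values π_1, π_2, … into P one at a time, bumping the leftmost entry strictly greater than the inserted value down to the next row. The recording tableau Q records, in position (i, j), the step at which that cell was added to P.
  Insert 5 (step 1): P = [5];  Q = [1]
  Insert 3 (step 2): P = [3] / [5];  Q = [1] / [2]
  Insert 1 (step 3): P = [1] / [3] / [5];  Q = [1] / [2] / [3]
  Insert 2 (step 4): P = [1, 2] / [3] / [5];  Q = [1, 4] / [2] / [3]
  Insert 7 (step 5): P = [1, 2, 7] / [3] / [5];  Q = [1, 4, 5] / [2] / [3]
  Insert 6 (step 6): P = [1, 2, 6] / [3, 7] / [5];  Q = [1, 4, 5] / [2, 6] / [3]
  Insert 8 (step 7): P = [1, 2, 6, 8] / [3, 7] / [5];  Q = [1, 4, 5, 7] / [2, 6] / [3]
  Insert 4 (step 8): P = [1, 2, 4, 8] / [3, 6] / [5, 7];  Q = [1, 4, 5, 7] / [2, 6] / [3, 8]
Final shape: (4, 2, 2).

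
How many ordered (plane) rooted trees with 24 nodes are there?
C_23 = 343059613650

These ordered rooted trees are counted by the Catalan number C_n = (1/(n + 1)) · C(2n, n). For n = 23: C_23 = (1/24) · C(46, 23) = 8233430727600/24 = 343059613650.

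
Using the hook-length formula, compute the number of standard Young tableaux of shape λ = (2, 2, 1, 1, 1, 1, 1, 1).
# SYT of shape (2, 2, 1, 1, 1, 1, 1, 1) = 35

Hook-length formula: f^λ = n! / Π hook(c), product over all cells c of the Young diagram. For λ = (2, 2, 1, 1, 1, 1, 1, 1), n = 10 boxes. Hook lengths by row (left-to-right, top-to-bottom): [9, 2]; [8, 1]; [6]; [5]; [4]; [3]; [2]; [1]. Product of hooks = 103680. So f^λ = 10! / 103680 = 3628800 / 103680 = 35.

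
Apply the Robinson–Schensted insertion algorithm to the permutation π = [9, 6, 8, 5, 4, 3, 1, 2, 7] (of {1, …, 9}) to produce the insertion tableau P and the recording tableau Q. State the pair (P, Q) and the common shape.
P = [1, 2, 7] / [3, 8] / [4] / [5] / [6] / [9];  Q = [1, 3, 9] / [2, 8] / [4] / [5] / [6] / [7];  common shape = (3, 2, 1, 1, 1, 1)

Row-insert the values π_1, π_2, … into P one at a time, bumping the leftmost entry strictly greater than the inserted value down to the next row. The recording tableau Q records, in position (i, j), the step at which that cell was added to P.
  Insert 9 (step 1): P = [9];  Q = [1]
  Insert 6 (step 2): P = [6] / [9];  Q = [1] / [2]
  Insert 8 (step 3): P = [6, 8] / [9];  Q = [1, 3] / [2]
  Insert 5 (step 4): P = [5, 8] / [6] / [9];  Q = [1, 3] / [2] / [4]
  Insert 4 (step 5): P = [4, 8] / [5] / [6] / [9];  Q = [1, 3] / [2] / [4] / [5]
  Insert 3 (step 6): P = [3, 8] / [4] / [5] / [6] / [9];  Q = [1, 3] / [2] / [4] / [5] / [6]
  Insert 1 (step 7): P = [1, 8] / [3] / [4] / [5] / [6] / [9];  Q = [1, 3] / [2] / [4] / [5] / [6] / [7]
  Insert 2 (step 8): P = [1, 2] / [3, 8] / [4] / [5] / [6] / [9];  Q = [1, 3] / [2, 8] / [4] / [5] / [6] / [7]
  Insert 7 (step 9): P = [1, 2, 7] / [3, 8] / [4] / [5] / [6] / [9];  Q = [1, 3, 9] / [2, 8] / [4] / [5] / [6] / [7]
Final shape: (3, 2, 1, 1, 1, 1).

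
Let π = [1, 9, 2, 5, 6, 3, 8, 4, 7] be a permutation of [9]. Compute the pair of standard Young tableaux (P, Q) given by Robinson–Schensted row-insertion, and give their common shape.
P = [1, 2, 3, 4, 7] / [5, 6, 8] / [9];  Q = [1, 2, 4, 5, 7] / [3, 8, 9] / [6];  common shape = (5, 3, 1)

Row-insert the values π_1, π_2, … into P one at a time, bumping the leftmost entry strictly greater than the inserted value down to the next row. The recording tableau Q records, in position (i, j), the step at which that cell was added to P.
  Insert 1 (step 1): P = [1];  Q = [1]
  Insert 9 (step 2): P = [1, 9];  Q = [1, 2]
  Insert 2 (step 3): P = [1, 2] / [9];  Q = [1, 2] / [3]
  Insert 5 (step 4): P = [1, 2, 5] / [9];  Q = [1, 2, 4] / [3]
  Insert 6 (step 5): P = [1, 2, 5, 6] / [9];  Q = [1, 2, 4, 5] / [3]
  Insert 3 (step 6): P = [1, 2, 3, 6] / [5] / [9];  Q = [1, 2, 4, 5] / [3] / [6]
  Insert 8 (step 7): P = [1, 2, 3, 6, 8] / [5] / [9];  Q = [1, 2, 4, 5, 7] / [3] / [6]
  Insert 4 (step 8): P = [1, 2, 3, 4, 8] / [5, 6] / [9];  Q = [1, 2, 4, 5, 7] / [3, 8] / [6]
  Insert 7 (step 9): P = [1, 2, 3, 4, 7] / [5, 6, 8] / [9];  Q = [1, 2, 4, 5, 7] / [3, 8, 9] / [6]
Final shape: (5, 3, 1).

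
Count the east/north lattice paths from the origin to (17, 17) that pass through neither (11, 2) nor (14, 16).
Number of paths = 1747895088

Inclusion–exclusion. Total paths: C(34, 17) = 2333606220. Through P₁: C(13, 11)·C(21, 6) = 4232592. Through P₂: C(30, 14)·C(4, 3) = 581690700. Since P₁ is strictly southwest of P₂, a monotone path through both must visit P₁ then P₂; paths through both = C(13, 11)·C(17, 3)·C(4, 3) = 212160. Avoid both = 2333606220 − 4232592 − 581690700 + 212160 = 1747895088.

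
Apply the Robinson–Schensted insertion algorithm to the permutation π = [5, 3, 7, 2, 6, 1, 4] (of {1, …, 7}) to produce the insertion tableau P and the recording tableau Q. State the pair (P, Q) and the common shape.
P = [1, 4] / [2, 6] / [3, 7] / [5];  Q = [1, 3] / [2, 5] / [4, 7] / [6];  common shape = (2, 2, 2, 1)

Row-insert the values π_1, π_2, … into P one at a time, bumping the leftmost entry strictly greater than the inserted value down to the next row. The recording tableau Q records, in position (i, j), the step at which that cell was added to P.
  Insert 5 (step 1): P = [5];  Q = [1]
  Insert 3 (step 2): P = [3] / [5];  Q = [1] / [2]
  Insert 7 (step 3): P = [3, 7] / [5];  Q = [1, 3] / [2]
  Insert 2 (step 4): P = [2, 7] / [3] / [5];  Q = [1, 3] / [2] / [4]
  Insert 6 (step 5): P = [2, 6] / [3, 7] / [5];  Q = [1, 3] / [2, 5] / [4]
  Insert 1 (step 6): P = [1, 6] / [2, 7] / [3] / [5];  Q = [1, 3] / [2, 5] / [4] / [6]
  Insert 4 (step 7): P = [1, 4] / [2, 6] / [3, 7] / [5];  Q = [1, 3] / [2, 5] / [4, 7] / [6]
Final shape: (2, 2, 2, 1).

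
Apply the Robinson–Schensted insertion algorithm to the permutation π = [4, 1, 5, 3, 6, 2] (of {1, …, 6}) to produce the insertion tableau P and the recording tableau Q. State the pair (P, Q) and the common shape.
P = [1, 2, 6] / [3, 5] / [4];  Q = [1, 3, 5] / [2, 4] / [6];  common shape = (3, 2, 1)

Row-insert the values π_1, π_2, … into P one at a time, bumping the leftmost entry strictly greater than the inserted value down to the next row. The recording tableau Q records, in position (i, j), the step at which that cell was added to P.
  Insert 4 (step 1): P = [4];  Q = [1]
  Insert 1 (step 2): P = [1] / [4];  Q = [1] / [2]
  Insert 5 (step 3): P = [1, 5] / [4];  Q = [1, 3] / [2]
  Insert 3 (step 4): P = [1, 3] / [4, 5];  Q = [1, 3] / [2, 4]
  Insert 6 (step 5): P = [1, 3, 6] / [4, 5];  Q = [1, 3, 5] / [2, 4]
  Insert 2 (step 6): P = [1, 2, 6] / [3, 5] / [4];  Q = [1, 3, 5] / [2, 4] / [6]
Final shape: (3, 2, 1).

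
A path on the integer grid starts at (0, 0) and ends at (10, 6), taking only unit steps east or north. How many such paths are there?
Number of paths = 8008

A monotone lattice path from (0, 0) to (10, 6) consists of 10 east steps and 6 north steps in some order, so it is determined by which 10 of the 16 steps are east. The count is C(16, 10) = 8008.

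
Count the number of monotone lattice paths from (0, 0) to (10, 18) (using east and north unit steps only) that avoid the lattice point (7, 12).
Number of paths = 8890518

Total paths from (0, 0) to (10, 18): C(28, 10) = 13123110. Paths through (7, 12): (paths (0, 0) → (7, 12)) × (paths (7, 12) → (10, 18)) = C(19, 7) · C(9, 3) = 50388 · 84 = 4232592. Avoidance count = 13123110 − 4232592 = 8890518.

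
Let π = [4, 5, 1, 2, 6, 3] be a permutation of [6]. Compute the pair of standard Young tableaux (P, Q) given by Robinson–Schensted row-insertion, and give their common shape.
P = [1, 2, 3] / [4, 5, 6];  Q = [1, 2, 5] / [3, 4, 6];  common shape = (3, 3)

Row-insert the values π_1, π_2, … into P one at a time, bumping the leftmost entry strictly greater than the inserted value down to the next row. The recording tableau Q records, in position (i, j), the step at which that cell was added to P.
  Insert 4 (step 1): P = [4];  Q = [1]
  Insert 5 (step 2): P = [4, 5];  Q = [1, 2]
  Insert 1 (step 3): P = [1, 5] / [4];  Q = [1, 2] / [3]
  Insert 2 (step 4): P = [1, 2] / [4, 5];  Q = [1, 2] / [3, 4]
  Insert 6 (step 5): P = [1, 2, 6] / [4, 5];  Q = [1, 2, 5] / [3, 4]
  Insert 3 (step 6): P = [1, 2, 3] / [4, 5, 6];  Q = [1, 2, 5] / [3, 4, 6]
Final shape: (3, 3).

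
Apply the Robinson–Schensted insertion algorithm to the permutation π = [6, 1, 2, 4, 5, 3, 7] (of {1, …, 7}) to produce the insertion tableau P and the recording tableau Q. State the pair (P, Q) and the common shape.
P = [1, 2, 3, 5, 7] / [4] / [6];  Q = [1, 3, 4, 5, 7] / [2] / [6];  common shape = (5, 1, 1)

Row-insert the values π_1, π_2, … into P one at a time, bumping the leftmost entry strictly greater than the inserted value down to the next row. The recording tableau Q records, in position (i, j), the step at which that cell was added to P.
  Insert 6 (step 1): P = [6];  Q = [1]
  Insert 1 (step 2): P = [1] / [6];  Q = [1] / [2]
  Insert 2 (step 3): P = [1, 2] / [6];  Q = [1, 3] / [2]
  Insert 4 (step 4): P = [1, 2, 4] / [6];  Q = [1, 3, 4] / [2]
  Insert 5 (step 5): P = [1, 2, 4, 5] / [6];  Q = [1, 3, 4, 5] / [2]
  Insert 3 (step 6): P = [1, 2, 3, 5] / [4] / [6];  Q = [1, 3, 4, 5] / [2] / [6]
  Insert 7 (step 7): P = [1, 2, 3, 5, 7] / [4] / [6];  Q = [1, 3, 4, 5, 7] / [2] / [6]
Final shape: (5, 1, 1).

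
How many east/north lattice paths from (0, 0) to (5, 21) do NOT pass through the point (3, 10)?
Number of paths = 43472

Total paths from (0, 0) to (5, 21): C(26, 5) = 65780. Paths through (3, 10): (paths (0, 0) → (3, 10)) × (paths (3, 10) → (5, 21)) = C(13, 3) · C(13, 2) = 286 · 78 = 22308. Avoidance count = 65780 − 22308 = 43472.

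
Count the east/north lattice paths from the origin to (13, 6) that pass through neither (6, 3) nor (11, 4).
Number of paths = 11886

Inclusion–exclusion. Total paths: C(19, 13) = 27132. Through P₁: C(9, 6)·C(10, 7) = 10080. Through P₂: C(15, 11)·C(4, 2) = 8190. Since P₁ is strictly southwest of P₂, a monotone path through both must visit P₁ then P₂; paths through both = C(9, 6)·C(6, 5)·C(4, 2) = 3024. Avoid both = 27132 − 10080 − 8190 + 3024 = 11886.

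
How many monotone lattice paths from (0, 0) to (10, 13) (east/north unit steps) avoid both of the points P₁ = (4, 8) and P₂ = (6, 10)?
Number of paths = 739046

Inclusion–exclusion. Total paths: C(23, 10) = 1144066. Through P₁: C(12, 4)·C(11, 6) = 228690. Through P₂: C(16, 6)·C(7, 4) = 280280. Since P₁ is strictly southwest of P₂, a monotone path through both must visit P₁ then P₂; paths through both = C(12, 4)·C(4, 2)·C(7, 4) = 103950. Avoid both = 1144066 − 228690 − 280280 + 103950 = 739046.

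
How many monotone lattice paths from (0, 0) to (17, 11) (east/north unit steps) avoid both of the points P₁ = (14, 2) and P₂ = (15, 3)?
Number of paths = 21421860

Inclusion–exclusion. Total paths: C(28, 17) = 21474180. Through P₁: C(16, 14)·C(12, 3) = 26400. Through P₂: C(18, 15)·C(10, 2) = 36720. Since P₁ is strictly southwest of P₂, a monotone path through both must visit P₁ then P₂; paths through both = C(16, 14)·C(2, 1)·C(10, 2) = 10800. Avoid both = 21474180 − 26400 − 36720 + 10800 = 21421860.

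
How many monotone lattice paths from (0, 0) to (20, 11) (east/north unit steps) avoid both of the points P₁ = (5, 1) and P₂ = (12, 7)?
Number of paths = 45214215

Inclusion–exclusion. Total paths: C(31, 20) = 84672315. Through P₁: C(6, 5)·C(25, 15) = 19612560. Through P₂: C(19, 12)·C(12, 8) = 24942060. Since P₁ is strictly southwest of P₂, a monotone path through both must visit P₁ then P₂; paths through both = C(6, 5)·C(13, 7)·C(12, 8) = 5096520. Avoid both = 84672315 − 19612560 − 24942060 + 5096520 = 45214215.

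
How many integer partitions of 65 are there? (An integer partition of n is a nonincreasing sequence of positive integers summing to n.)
p(65) = 2012558

Compute p(n) via the recurrence p(n, m) = p(n, m−1) + p(n−m, m), where p(n, m) counts partitions of n with all parts ≤ m and p(n) = p(n, n). The base cases are p(0, m) = 1 and p(n, 0) = 0 for n > 0. Filling the table yields p(65) = 2012558. (Euler's pentagonal recurrence is an alternative.)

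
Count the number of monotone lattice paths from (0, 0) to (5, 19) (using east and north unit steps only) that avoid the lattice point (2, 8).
Number of paths = 26124

Total paths from (0, 0) to (5, 19): C(24, 5) = 42504. Paths through (2, 8): (paths (0, 0) → (2, 8)) × (paths (2, 8) → (5, 19)) = C(10, 2) · C(14, 3) = 45 · 364 = 16380. Avoidance count = 42504 − 16380 = 26124.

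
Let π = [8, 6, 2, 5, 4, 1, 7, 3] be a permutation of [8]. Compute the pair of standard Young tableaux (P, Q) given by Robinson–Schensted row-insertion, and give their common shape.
P = [1, 3, 7] / [2, 4] / [5] / [6] / [8];  Q = [1, 4, 7] / [2, 8] / [3] / [5] / [6];  common shape = (3, 2, 1, 1, 1)

Row-insert the values π_1, π_2, … into P one at a time, bumping the leftmost entry strictly greater than the inserted value down to the next row. The recording tableau Q records, in position (i, j), the step at which that cell was added to P.
  Insert 8 (step 1): P = [8];  Q = [1]
  Insert 6 (step 2): P = [6] / [8];  Q = [1] / [2]
  Insert 2 (step 3): P = [2] / [6] / [8];  Q = [1] / [2] / [3]
  Insert 5 (step 4): P = [2, 5] / [6] / [8];  Q = [1, 4] / [2] / [3]
  Insert 4 (step 5): P = [2, 4] / [5] / [6] / [8];  Q = [1, 4] / [2] / [3] / [5]
  Insert 1 (step 6): P = [1, 4] / [2] / [5] / [6] / [8];  Q = [1, 4] / [2] / [3] / [5] / [6]
  Insert 7 (step 7): P = [1, 4, 7] / [2] / [5] / [6] / [8];  Q = [1, 4, 7] / [2] / [3] / [5] / [6]
  Insert 3 (step 8): P = [1, 3, 7] / [2, 4] / [5] / [6] / [8];  Q = [1, 4, 7] / [2, 8] / [3] / [5] / [6]
Final shape: (3, 2, 1, 1, 1).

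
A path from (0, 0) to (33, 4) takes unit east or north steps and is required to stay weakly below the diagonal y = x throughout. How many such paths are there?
Number of paths = 58275

By the reflection principle (André's argument), the number of monotone paths to (33, 4) with n ≤ m that never go above y = x is C(37, 33) − C(37, 34) = 66045 − 7770 = 58275.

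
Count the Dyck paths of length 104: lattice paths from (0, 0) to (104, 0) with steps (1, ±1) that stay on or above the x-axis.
C_52 = 29869166945772625950142417512

These Dyck paths are counted by the Catalan number C_n = (1/(n + 1)) · C(2n, n). For n = 52: C_52 = (1/53) · C(104, 52) = 1583065848125949175357548128136/53 = 29869166945772625950142417512.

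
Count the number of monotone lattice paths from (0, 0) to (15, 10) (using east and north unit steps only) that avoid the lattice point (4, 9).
Number of paths = 3260180

Total paths from (0, 0) to (15, 10): C(25, 15) = 3268760. Paths through (4, 9): (paths (0, 0) → (4, 9)) × (paths (4, 9) → (15, 10)) = C(13, 4) · C(12, 11) = 715 · 12 = 8580. Avoidance count = 3268760 − 8580 = 3260180.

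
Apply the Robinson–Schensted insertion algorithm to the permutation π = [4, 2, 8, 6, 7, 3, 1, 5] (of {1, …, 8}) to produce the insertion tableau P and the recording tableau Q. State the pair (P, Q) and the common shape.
P = [1, 3, 5] / [2, 6, 7] / [4] / [8];  Q = [1, 3, 5] / [2, 4, 8] / [6] / [7];  common shape = (3, 3, 1, 1)

Row-insert the values π_1, π_2, … into P one at a time, bumping the leftmost entry strictly greater than the inserted value down to the next row. The recording tableau Q records, in position (i, j), the step at which that cell was added to P.
  Insert 4 (step 1): P = [4];  Q = [1]
  Insert 2 (step 2): P = [2] / [4];  Q = [1] / [2]
  Insert 8 (step 3): P = [2, 8] / [4];  Q = [1, 3] / [2]
  Insert 6 (step 4): P = [2, 6] / [4, 8];  Q = [1, 3] / [2, 4]
  Insert 7 (step 5): P = [2, 6, 7] / [4, 8];  Q = [1, 3, 5] / [2, 4]
  Insert 3 (step 6): P = [2, 3, 7] / [4, 6] / [8];  Q = [1, 3, 5] / [2, 4] / [6]
  Insert 1 (step 7): P = [1, 3, 7] / [2, 6] / [4] / [8];  Q = [1, 3, 5] / [2, 4] / [6] / [7]
  Insert 5 (step 8): P = [1, 3, 5] / [2, 6, 7] / [4] / [8];  Q = [1, 3, 5] / [2, 4, 8] / [6] / [7]
Final shape: (3, 3, 1, 1).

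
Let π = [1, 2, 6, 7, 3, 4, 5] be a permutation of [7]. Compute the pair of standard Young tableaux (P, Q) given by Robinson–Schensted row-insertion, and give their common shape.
P = [1, 2, 3, 4, 5] / [6, 7];  Q = [1, 2, 3, 4, 7] / [5, 6];  common shape = (5, 2)

Row-insert the values π_1, π_2, … into P one at a time, bumping the leftmost entry strictly greater than the inserted value down to the next row. The recording tableau Q records, in position (i, j), the step at which that cell was added to P.
  Insert 1 (step 1): P = [1];  Q = [1]
  Insert 2 (step 2): P = [1, 2];  Q = [1, 2]
  Insert 6 (step 3): P = [1, 2, 6];  Q = [1, 2, 3]
  Insert 7 (step 4): P = [1, 2, 6, 7];  Q = [1, 2, 3, 4]
  Insert 3 (step 5): P = [1, 2, 3, 7] / [6];  Q = [1, 2, 3, 4] / [5]
  Insert 4 (step 6): P = [1, 2, 3, 4] / [6, 7];  Q = [1, 2, 3, 4] / [5, 6]
  Insert 5 (step 7): P = [1, 2, 3, 4, 5] / [6, 7];  Q = [1, 2, 3, 4, 7] / [5, 6]
Final shape: (5, 2).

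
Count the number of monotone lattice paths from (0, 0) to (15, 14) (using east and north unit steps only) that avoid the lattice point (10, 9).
Number of paths = 54279504

Total paths from (0, 0) to (15, 14): C(29, 15) = 77558760. Paths through (10, 9): (paths (0, 0) → (10, 9)) × (paths (10, 9) → (15, 14)) = C(19, 10) · C(10, 5) = 92378 · 252 = 23279256. Avoidance count = 77558760 − 23279256 = 54279504.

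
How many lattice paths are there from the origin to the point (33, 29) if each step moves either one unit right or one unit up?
Number of paths = 409894288378212890

A monotone lattice path from (0, 0) to (33, 29) consists of 33 east steps and 29 north steps in some order, so it is determined by which 33 of the 62 steps are east. The count is C(62, 33) = 409894288378212890.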